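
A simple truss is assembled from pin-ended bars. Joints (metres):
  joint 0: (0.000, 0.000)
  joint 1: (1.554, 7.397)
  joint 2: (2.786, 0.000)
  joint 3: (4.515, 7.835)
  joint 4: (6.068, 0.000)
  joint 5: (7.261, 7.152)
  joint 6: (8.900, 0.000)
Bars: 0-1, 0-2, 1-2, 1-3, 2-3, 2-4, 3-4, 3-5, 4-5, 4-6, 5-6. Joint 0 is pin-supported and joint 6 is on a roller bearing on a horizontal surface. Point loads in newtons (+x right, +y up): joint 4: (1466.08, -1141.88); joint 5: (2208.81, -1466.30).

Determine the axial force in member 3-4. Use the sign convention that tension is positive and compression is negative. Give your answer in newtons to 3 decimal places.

-1399.635

N=7 nodes, M=11 members, R=3 reactions → 2N=14, M+R=14
member 0 (0-1): L=7.5585, (cx,cy)=(0.2056,0.9786)
member 1 (0-2): L=2.7860, (cx,cy)=(1.0000,0.0000)
member 2 (1-2): L=7.4989, (cx,cy)=(0.1643,-0.9864)
member 3 (1-3): L=2.9932, (cx,cy)=(0.9892,0.1463)
member 4 (2-3): L=8.0235, (cx,cy)=(0.2155,0.9765)
member 5 (2-4): L=3.2820, (cx,cy)=(1.0000,0.0000)
member 6 (3-4): L=7.9874, (cx,cy)=(0.1944,-0.9809)
member 7 (3-5): L=2.8297, (cx,cy)=(0.9704,-0.2414)
member 8 (4-5): L=7.2508, (cx,cy)=(0.1645,0.9864)
member 9 (4-6): L=2.8320, (cx,cy)=(1.0000,0.0000)
member 10 (5-6): L=7.3374, (cx,cy)=(0.2234,-0.9747)
solve A·x = −loads:
  F[0-1] = +1166.5321 N (tension)
  F[0-2] = +3435.0544 N (tension)
  F[1-2] = -1094.4081 N (compression)
  F[1-3] = +424.2031 N (tension)
  F[2-3] = +1105.5105 N (tension)
  F[2-4] = +3017.0247 N (tension)
  F[3-4] = -1399.6353 N (compression)
  F[3-5] = +958.3322 N (tension)
  F[4-5] = +2549.5515 N (tension)
  F[4-6] = +859.3271 N (tension)
  F[5-6] = -3846.9958 N (compression)
  Rx@0 = -3674.8900 N
  Ry@0 = -1141.6112 N
  Ry@6 = +3749.7912 N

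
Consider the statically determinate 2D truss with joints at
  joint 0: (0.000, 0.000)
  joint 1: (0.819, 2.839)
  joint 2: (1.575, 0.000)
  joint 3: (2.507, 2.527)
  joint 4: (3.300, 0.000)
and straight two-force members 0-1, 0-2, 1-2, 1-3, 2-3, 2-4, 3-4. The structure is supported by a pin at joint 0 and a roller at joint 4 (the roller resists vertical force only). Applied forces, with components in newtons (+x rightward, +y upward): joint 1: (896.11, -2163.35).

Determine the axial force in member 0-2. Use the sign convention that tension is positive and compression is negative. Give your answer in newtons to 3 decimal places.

1142.912

N=5 nodes, M=7 members, R=3 reactions → 2N=10, M+R=10
member 0 (0-1): L=2.9548, (cx,cy)=(0.2772,0.9608)
member 1 (0-2): L=1.5750, (cx,cy)=(1.0000,0.0000)
member 2 (1-2): L=2.9379, (cx,cy)=(0.2573,-0.9663)
member 3 (1-3): L=1.7166, (cx,cy)=(0.9833,-0.1818)
member 4 (2-3): L=2.6934, (cx,cy)=(0.3460,0.9382)
member 5 (2-4): L=1.7250, (cx,cy)=(1.0000,0.0000)
member 6 (3-4): L=2.6485, (cx,cy)=(0.2994,-0.9541)
solve A·x = −loads:
  F[0-1] = -890.4073 N (compression)
  F[0-2] = +1142.9119 N (tension)
  F[1-2] = -1193.5407 N (compression)
  F[1-3] = -849.9425 N (compression)
  F[2-3] = +1229.2910 N (tension)
  F[2-4] = +410.4113 N (tension)
  F[3-4] = -1370.7142 N (compression)
  Rx@0 = -896.1100 N
  Ry@0 = +855.5197 N
  Ry@4 = +1307.8303 N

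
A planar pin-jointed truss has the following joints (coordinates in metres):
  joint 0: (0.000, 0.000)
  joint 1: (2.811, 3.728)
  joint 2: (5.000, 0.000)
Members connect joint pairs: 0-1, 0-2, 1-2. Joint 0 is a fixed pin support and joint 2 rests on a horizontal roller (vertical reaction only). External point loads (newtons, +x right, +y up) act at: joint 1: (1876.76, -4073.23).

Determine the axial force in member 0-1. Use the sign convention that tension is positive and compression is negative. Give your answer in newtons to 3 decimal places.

-480.863

N=3 nodes, M=3 members, R=3 reactions → 2N=6, M+R=6
member 0 (0-1): L=4.6690, (cx,cy)=(0.6021,0.7985)
member 1 (0-2): L=5.0000, (cx,cy)=(1.0000,0.0000)
member 2 (1-2): L=4.3232, (cx,cy)=(0.5063,-0.8623)
solve A·x = −loads:
  F[0-1] = -480.8633 N (compression)
  F[0-2] = +2166.2657 N (tension)
  F[1-2] = -4278.2602 N (compression)
  Rx@0 = -1876.7600 N
  Ry@0 = +383.9478 N
  Ry@2 = +3689.2822 N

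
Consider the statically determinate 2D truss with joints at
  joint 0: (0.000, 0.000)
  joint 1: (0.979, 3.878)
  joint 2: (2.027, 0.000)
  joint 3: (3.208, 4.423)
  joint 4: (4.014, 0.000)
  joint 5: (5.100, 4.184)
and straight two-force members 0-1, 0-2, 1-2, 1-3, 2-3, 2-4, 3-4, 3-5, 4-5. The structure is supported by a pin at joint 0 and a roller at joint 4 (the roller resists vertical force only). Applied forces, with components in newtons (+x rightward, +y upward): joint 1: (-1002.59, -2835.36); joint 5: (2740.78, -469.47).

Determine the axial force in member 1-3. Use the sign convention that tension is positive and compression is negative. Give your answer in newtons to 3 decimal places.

N=6 nodes, M=9 members, R=3 reactions → 2N=12, M+R=12
member 0 (0-1): L=3.9997, (cx,cy)=(0.2448,0.9696)
member 1 (0-2): L=2.0270, (cx,cy)=(1.0000,0.0000)
member 2 (1-2): L=4.0171, (cx,cy)=(0.2609,-0.9654)
member 3 (1-3): L=2.2947, (cx,cy)=(0.9714,0.2375)
member 4 (2-3): L=4.5780, (cx,cy)=(0.2580,0.9662)
member 5 (2-4): L=1.9870, (cx,cy)=(1.0000,0.0000)
member 6 (3-4): L=4.4958, (cx,cy)=(0.1793,-0.9838)
member 7 (3-5): L=1.9070, (cx,cy)=(0.9921,-0.1253)
member 8 (4-5): L=4.3226, (cx,cy)=(0.2512,0.9679)
solve A·x = −loads:
  F[0-1] = -132.6072 N (compression)
  F[0-2] = +1770.6483 N (tension)
  F[1-2] = -2399.6186 N (compression)
  F[1-3] = +1643.1720 N (tension)
  F[2-3] = +2397.6780 N (tension)
  F[2-4] = +526.0846 N (tension)
  F[3-4] = -3107.2603 N (compression)
  F[3-5] = +2793.7825 N (tension)
  F[4-5] = -123.2926 N (compression)
  Rx@0 = -1738.1900 N
  Ry@0 = +128.5734 N
  Ry@4 = +3176.2566 N

1643.172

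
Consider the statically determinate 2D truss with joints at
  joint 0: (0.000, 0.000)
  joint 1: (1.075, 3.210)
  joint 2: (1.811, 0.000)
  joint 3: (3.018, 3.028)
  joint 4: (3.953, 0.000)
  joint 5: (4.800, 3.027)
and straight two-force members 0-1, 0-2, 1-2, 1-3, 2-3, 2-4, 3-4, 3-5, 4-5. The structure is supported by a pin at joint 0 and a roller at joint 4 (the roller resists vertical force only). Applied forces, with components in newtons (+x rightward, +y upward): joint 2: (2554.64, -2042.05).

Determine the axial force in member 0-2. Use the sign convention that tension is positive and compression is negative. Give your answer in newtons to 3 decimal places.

2925.203

N=6 nodes, M=9 members, R=3 reactions → 2N=12, M+R=12
member 0 (0-1): L=3.3852, (cx,cy)=(0.3176,0.9482)
member 1 (0-2): L=1.8110, (cx,cy)=(1.0000,0.0000)
member 2 (1-2): L=3.2933, (cx,cy)=(0.2235,-0.9747)
member 3 (1-3): L=1.9515, (cx,cy)=(0.9956,-0.0933)
member 4 (2-3): L=3.2597, (cx,cy)=(0.3703,0.9289)
member 5 (2-4): L=2.1420, (cx,cy)=(1.0000,0.0000)
member 6 (3-4): L=3.1691, (cx,cy)=(0.2950,-0.9555)
member 7 (3-5): L=1.7820, (cx,cy)=(1.0000,-0.0006)
member 8 (4-5): L=3.1433, (cx,cy)=(0.2695,0.9630)
solve A·x = −loads:
  F[0-1] = -1166.9200 N (compression)
  F[0-2] = +2925.2033 N (tension)
  F[1-2] = +1196.5414 N (tension)
  F[1-3] = -640.7643 N (compression)
  F[2-3] = +942.7849 N (tension)
  F[2-4] = +288.8775 N (tension)
  F[3-4] = -979.1158 N (compression)
  F[3-5] = +0.0000 N (tension)
  F[4-5] = -0.0000 N (compression)
  Rx@0 = -2554.6400 N
  Ry@0 = +1106.5194 N
  Ry@4 = +935.5306 N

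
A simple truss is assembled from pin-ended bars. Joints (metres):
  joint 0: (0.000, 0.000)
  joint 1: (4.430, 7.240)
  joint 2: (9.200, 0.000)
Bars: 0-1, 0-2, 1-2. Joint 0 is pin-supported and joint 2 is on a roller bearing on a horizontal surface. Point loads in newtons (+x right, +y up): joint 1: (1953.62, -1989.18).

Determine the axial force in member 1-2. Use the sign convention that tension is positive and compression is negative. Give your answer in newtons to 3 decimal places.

N=3 nodes, M=3 members, R=3 reactions → 2N=6, M+R=6
member 0 (0-1): L=8.4878, (cx,cy)=(0.5219,0.8530)
member 1 (0-2): L=9.2000, (cx,cy)=(1.0000,0.0000)
member 2 (1-2): L=8.6701, (cx,cy)=(0.5502,-0.8351)
solve A·x = −loads:
  F[0-1] = +593.2861 N (tension)
  F[0-2] = +1643.9683 N (tension)
  F[1-2] = -2988.1250 N (compression)
  Rx@0 = -1953.6200 N
  Ry@0 = -506.0674 N
  Ry@2 = +2495.2474 N

-2988.125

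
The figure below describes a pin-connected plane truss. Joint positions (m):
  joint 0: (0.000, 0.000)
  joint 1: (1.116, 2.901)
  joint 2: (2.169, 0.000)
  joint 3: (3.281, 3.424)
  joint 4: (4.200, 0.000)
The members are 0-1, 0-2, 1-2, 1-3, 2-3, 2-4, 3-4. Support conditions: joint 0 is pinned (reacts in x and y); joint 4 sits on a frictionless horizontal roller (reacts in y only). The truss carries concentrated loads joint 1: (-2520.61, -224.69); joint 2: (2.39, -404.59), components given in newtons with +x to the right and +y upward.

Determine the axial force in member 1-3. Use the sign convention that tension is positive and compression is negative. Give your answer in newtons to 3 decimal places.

N=5 nodes, M=7 members, R=3 reactions → 2N=10, M+R=10
member 0 (0-1): L=3.1083, (cx,cy)=(0.3590,0.9333)
member 1 (0-2): L=2.1690, (cx,cy)=(1.0000,0.0000)
member 2 (1-2): L=3.0862, (cx,cy)=(0.3412,-0.9400)
member 3 (1-3): L=2.2273, (cx,cy)=(0.9720,0.2348)
member 4 (2-3): L=3.6000, (cx,cy)=(0.3089,0.9511)
member 5 (2-4): L=2.0310, (cx,cy)=(1.0000,0.0000)
member 6 (3-4): L=3.5452, (cx,cy)=(0.2592,-0.9658)
solve A·x = −loads:
  F[0-1] = -2251.8049 N (compression)
  F[0-2] = -1709.7235 N (compression)
  F[1-2] = +2240.3449 N (tension)
  F[1-3] = +974.9758 N (tension)
  F[2-3] = -1788.7891 N (compression)
  F[2-4] = -395.1851 N (compression)
  F[3-4] = +1524.4877 N (tension)
  Rx@0 = +2518.2200 N
  Ry@0 = +2101.6562 N
  Ry@4 = -1472.3762 N

974.976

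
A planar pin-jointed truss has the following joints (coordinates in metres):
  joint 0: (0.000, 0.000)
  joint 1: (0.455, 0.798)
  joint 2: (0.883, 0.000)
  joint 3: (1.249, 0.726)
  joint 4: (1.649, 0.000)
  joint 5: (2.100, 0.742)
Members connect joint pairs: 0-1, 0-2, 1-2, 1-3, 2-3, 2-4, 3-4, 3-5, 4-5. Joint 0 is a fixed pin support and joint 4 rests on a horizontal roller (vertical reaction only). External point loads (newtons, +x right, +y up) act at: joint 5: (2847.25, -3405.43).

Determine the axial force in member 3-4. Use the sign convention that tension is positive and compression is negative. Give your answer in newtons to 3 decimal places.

N=6 nodes, M=9 members, R=3 reactions → 2N=12, M+R=12
member 0 (0-1): L=0.9186, (cx,cy)=(0.4953,0.8687)
member 1 (0-2): L=0.8830, (cx,cy)=(1.0000,0.0000)
member 2 (1-2): L=0.9055, (cx,cy)=(0.4727,-0.8813)
member 3 (1-3): L=0.7973, (cx,cy)=(0.9959,-0.0903)
member 4 (2-3): L=0.8130, (cx,cy)=(0.4502,0.8929)
member 5 (2-4): L=0.7660, (cx,cy)=(1.0000,0.0000)
member 6 (3-4): L=0.8289, (cx,cy)=(0.4826,-0.8759)
member 7 (3-5): L=0.8512, (cx,cy)=(0.9998,0.0188)
member 8 (4-5): L=0.8683, (cx,cy)=(0.5194,0.8545)
solve A·x = −loads:
  F[0-1] = +2546.9419 N (tension)
  F[0-2] = +1585.7037 N (tension)
  F[1-2] = -2775.5045 N (compression)
  F[1-3] = +2583.9483 N (tension)
  F[2-3] = +2739.1493 N (tension)
  F[2-4] = -959.2034 N (compression)
  F[3-4] = -2419.3853 N (compression)
  F[3-5] = +4974.8479 N (tension)
  F[4-5] = -4094.5778 N (compression)
  Rx@0 = -2847.2500 N
  Ry@0 = -2212.5582 N
  Ry@4 = +5617.9882 N

-2419.385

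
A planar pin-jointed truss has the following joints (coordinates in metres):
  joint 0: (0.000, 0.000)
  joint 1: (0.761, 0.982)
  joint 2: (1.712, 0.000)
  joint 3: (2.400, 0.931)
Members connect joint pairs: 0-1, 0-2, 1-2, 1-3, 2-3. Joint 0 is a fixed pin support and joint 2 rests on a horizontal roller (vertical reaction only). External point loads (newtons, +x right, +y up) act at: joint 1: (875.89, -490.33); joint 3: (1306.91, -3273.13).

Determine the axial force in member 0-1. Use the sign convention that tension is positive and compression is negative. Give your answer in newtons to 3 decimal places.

2854.270

N=4 nodes, M=5 members, R=3 reactions → 2N=8, M+R=8
member 0 (0-1): L=1.2424, (cx,cy)=(0.6125,0.7904)
member 1 (0-2): L=1.7120, (cx,cy)=(1.0000,0.0000)
member 2 (1-2): L=1.3670, (cx,cy)=(0.6957,-0.7184)
member 3 (1-3): L=1.6398, (cx,cy)=(0.9995,-0.0311)
member 4 (2-3): L=1.1576, (cx,cy)=(0.5943,0.8042)
solve A·x = −loads:
  F[0-1] = +2854.2702 N (tension)
  F[0-2] = +434.4267 N (tension)
  F[1-2] = -3981.0005 N (compression)
  F[1-3] = +3643.7376 N (tension)
  F[2-3] = -3928.9810 N (compression)
  Rx@0 = -2182.8000 N
  Ry@0 = -2256.1138 N
  Ry@2 = +6019.5738 N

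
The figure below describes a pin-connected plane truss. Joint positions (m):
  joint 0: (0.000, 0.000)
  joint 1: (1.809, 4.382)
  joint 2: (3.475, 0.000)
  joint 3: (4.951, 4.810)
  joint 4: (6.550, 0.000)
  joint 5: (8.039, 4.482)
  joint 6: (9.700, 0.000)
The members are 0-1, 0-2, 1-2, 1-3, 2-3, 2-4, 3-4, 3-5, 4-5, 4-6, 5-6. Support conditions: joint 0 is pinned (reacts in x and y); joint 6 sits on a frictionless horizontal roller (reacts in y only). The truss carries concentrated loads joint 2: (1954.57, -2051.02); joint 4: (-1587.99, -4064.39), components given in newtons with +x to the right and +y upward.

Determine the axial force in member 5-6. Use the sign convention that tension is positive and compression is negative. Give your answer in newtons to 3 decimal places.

N=7 nodes, M=11 members, R=3 reactions → 2N=14, M+R=14
member 0 (0-1): L=4.7407, (cx,cy)=(0.3816,0.9243)
member 1 (0-2): L=3.4750, (cx,cy)=(1.0000,0.0000)
member 2 (1-2): L=4.6880, (cx,cy)=(0.3554,-0.9347)
member 3 (1-3): L=3.1710, (cx,cy)=(0.9908,0.1350)
member 4 (2-3): L=5.0314, (cx,cy)=(0.2934,0.9560)
member 5 (2-4): L=3.0750, (cx,cy)=(1.0000,0.0000)
member 6 (3-4): L=5.0688, (cx,cy)=(0.3155,-0.9489)
member 7 (3-5): L=3.1054, (cx,cy)=(0.9944,-0.1056)
member 8 (4-5): L=4.7229, (cx,cy)=(0.3153,0.9490)
member 9 (4-6): L=3.1500, (cx,cy)=(1.0000,0.0000)
member 10 (5-6): L=4.7799, (cx,cy)=(0.3475,-0.9377)
solve A·x = −loads:
  F[0-1] = -2851.9243 N (compression)
  F[0-2] = +1454.8395 N (tension)
  F[1-2] = +2530.5686 N (tension)
  F[1-3] = -2005.9140 N (compression)
  F[2-3] = -328.8313 N (compression)
  F[2-4] = +496.0344 N (tension)
  F[3-4] = +880.9682 N (tension)
  F[3-5] = -2375.2196 N (compression)
  F[4-5] = +3401.9000 N (tension)
  F[4-6] = +1289.3998 N (tension)
  F[5-6] = -3710.5208 N (compression)
  Rx@0 = -366.5800 N
  Ry@0 = +2636.1266 N
  Ry@6 = +3479.2834 N

-3710.521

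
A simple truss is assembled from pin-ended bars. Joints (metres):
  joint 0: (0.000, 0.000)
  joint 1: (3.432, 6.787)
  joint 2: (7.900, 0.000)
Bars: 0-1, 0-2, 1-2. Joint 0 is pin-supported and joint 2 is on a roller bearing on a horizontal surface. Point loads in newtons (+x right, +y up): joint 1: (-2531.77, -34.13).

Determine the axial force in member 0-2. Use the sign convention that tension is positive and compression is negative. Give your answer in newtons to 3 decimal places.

N=3 nodes, M=3 members, R=3 reactions → 2N=6, M+R=6
member 0 (0-1): L=7.6054, (cx,cy)=(0.4513,0.8924)
member 1 (0-2): L=7.9000, (cx,cy)=(1.0000,0.0000)
member 2 (1-2): L=8.1257, (cx,cy)=(0.5499,-0.8353)
solve A·x = −loads:
  F[0-1] = -2458.9854 N (compression)
  F[0-2] = -1422.1313 N (compression)
  F[1-2] = +2586.3381 N (tension)
  Rx@0 = +2531.7700 N
  Ry@0 = +2194.3818 N
  Ry@2 = -2160.2518 N

-1422.131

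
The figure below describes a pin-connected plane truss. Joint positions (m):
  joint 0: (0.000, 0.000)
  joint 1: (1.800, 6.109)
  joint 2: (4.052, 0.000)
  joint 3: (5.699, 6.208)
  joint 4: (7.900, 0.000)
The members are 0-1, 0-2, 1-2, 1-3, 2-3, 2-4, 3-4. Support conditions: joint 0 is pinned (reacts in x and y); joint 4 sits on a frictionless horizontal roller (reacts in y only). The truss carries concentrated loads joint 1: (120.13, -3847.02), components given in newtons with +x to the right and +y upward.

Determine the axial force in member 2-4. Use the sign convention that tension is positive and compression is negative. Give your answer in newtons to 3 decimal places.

343.705

N=5 nodes, M=7 members, R=3 reactions → 2N=10, M+R=10
member 0 (0-1): L=6.3687, (cx,cy)=(0.2826,0.9592)
member 1 (0-2): L=4.0520, (cx,cy)=(1.0000,0.0000)
member 2 (1-2): L=6.5109, (cx,cy)=(0.3459,-0.9383)
member 3 (1-3): L=3.9003, (cx,cy)=(0.9997,0.0254)
member 4 (2-3): L=6.4228, (cx,cy)=(0.2564,0.9666)
member 5 (2-4): L=3.8480, (cx,cy)=(1.0000,0.0000)
member 6 (3-4): L=6.5866, (cx,cy)=(0.3342,-0.9425)
solve A·x = −loads:
  F[0-1] = -2999.9007 N (compression)
  F[0-2] = +968.0035 N (tension)
  F[1-2] = -1049.5750 N (compression)
  F[1-3] = -605.1680 N (compression)
  F[2-3] = +1018.8609 N (tension)
  F[2-4] = +343.7048 N (tension)
  F[3-4] = -1028.5576 N (compression)
  Rx@0 = -120.1300 N
  Ry@0 = +2877.5883 N
  Ry@4 = +969.4317 N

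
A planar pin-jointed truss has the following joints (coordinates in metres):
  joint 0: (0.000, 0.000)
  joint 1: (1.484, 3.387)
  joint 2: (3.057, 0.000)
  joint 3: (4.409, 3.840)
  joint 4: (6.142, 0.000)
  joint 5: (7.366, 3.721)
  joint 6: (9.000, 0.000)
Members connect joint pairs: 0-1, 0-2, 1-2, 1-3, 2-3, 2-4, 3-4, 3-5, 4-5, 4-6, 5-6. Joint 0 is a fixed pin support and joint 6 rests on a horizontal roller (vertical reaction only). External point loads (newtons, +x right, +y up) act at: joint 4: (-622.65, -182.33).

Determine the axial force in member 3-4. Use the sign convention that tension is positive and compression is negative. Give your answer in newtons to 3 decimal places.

67.688

N=7 nodes, M=11 members, R=3 reactions → 2N=14, M+R=14
member 0 (0-1): L=3.6978, (cx,cy)=(0.4013,0.9159)
member 1 (0-2): L=3.0570, (cx,cy)=(1.0000,0.0000)
member 2 (1-2): L=3.7344, (cx,cy)=(0.4212,-0.9070)
member 3 (1-3): L=2.9599, (cx,cy)=(0.9882,0.1530)
member 4 (2-3): L=4.0711, (cx,cy)=(0.3321,0.9432)
member 5 (2-4): L=3.0850, (cx,cy)=(1.0000,0.0000)
member 6 (3-4): L=4.2129, (cx,cy)=(0.4114,-0.9115)
member 7 (3-5): L=2.9594, (cx,cy)=(0.9992,-0.0402)
member 8 (4-5): L=3.9171, (cx,cy)=(0.3125,0.9499)
member 9 (4-6): L=2.8580, (cx,cy)=(1.0000,0.0000)
member 10 (5-6): L=4.0640, (cx,cy)=(0.4021,-0.9156)
solve A·x = −loads:
  F[0-1] = -63.2136 N (compression)
  F[0-2] = -597.2814 N (compression)
  F[1-2] = +55.5146 N (tension)
  F[1-3] = -49.3333 N (compression)
  F[2-3] = -53.3792 N (compression)
  F[2-4] = -556.1707 N (compression)
  F[3-4] = +67.6877 N (tension)
  F[3-5] = -94.3991 N (compression)
  F[4-5] = +126.9932 N (tension)
  F[4-6] = +54.6409 N (tension)
  F[5-6] = -135.8988 N (compression)
  Rx@0 = +622.6500 N
  Ry@0 = +57.8999 N
  Ry@6 = +124.4301 N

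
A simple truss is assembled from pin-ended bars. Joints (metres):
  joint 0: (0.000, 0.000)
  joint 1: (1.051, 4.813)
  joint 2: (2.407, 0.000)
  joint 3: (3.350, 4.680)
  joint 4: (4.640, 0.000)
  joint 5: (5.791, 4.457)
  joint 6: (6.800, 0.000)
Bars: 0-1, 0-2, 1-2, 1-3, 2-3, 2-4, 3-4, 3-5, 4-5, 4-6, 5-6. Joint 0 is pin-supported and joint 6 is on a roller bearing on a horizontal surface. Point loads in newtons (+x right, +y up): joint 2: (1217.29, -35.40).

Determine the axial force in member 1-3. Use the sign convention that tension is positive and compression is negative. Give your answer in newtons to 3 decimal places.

-11.646

N=7 nodes, M=11 members, R=3 reactions → 2N=14, M+R=14
member 0 (0-1): L=4.9264, (cx,cy)=(0.2133,0.9770)
member 1 (0-2): L=2.4070, (cx,cy)=(1.0000,0.0000)
member 2 (1-2): L=5.0004, (cx,cy)=(0.2712,-0.9625)
member 3 (1-3): L=2.3028, (cx,cy)=(0.9983,-0.0578)
member 4 (2-3): L=4.7741, (cx,cy)=(0.1975,0.9803)
member 5 (2-4): L=2.2330, (cx,cy)=(1.0000,0.0000)
member 6 (3-4): L=4.8545, (cx,cy)=(0.2657,-0.9640)
member 7 (3-5): L=2.4512, (cx,cy)=(0.9959,-0.0910)
member 8 (4-5): L=4.6032, (cx,cy)=(0.2500,0.9682)
member 9 (4-6): L=2.1600, (cx,cy)=(1.0000,0.0000)
member 10 (5-6): L=4.5698, (cx,cy)=(0.2208,-0.9753)
solve A·x = −loads:
  F[0-1] = -23.4083 N (compression)
  F[0-2] = +1222.2839 N (tension)
  F[1-2] = +24.4585 N (tension)
  F[1-3] = -11.6460 N (compression)
  F[2-3] = +12.0963 N (tension)
  F[2-4] = +9.2373 N (tension)
  F[3-4] = -12.4357 N (compression)
  F[3-5] = -5.9574 N (compression)
  F[4-5] = +12.3819 N (tension)
  F[4-6] = +2.8367 N (tension)
  F[5-6] = -12.8476 N (compression)
  Rx@0 = -1217.2900 N
  Ry@0 = +22.8694 N
  Ry@6 = +12.5306 N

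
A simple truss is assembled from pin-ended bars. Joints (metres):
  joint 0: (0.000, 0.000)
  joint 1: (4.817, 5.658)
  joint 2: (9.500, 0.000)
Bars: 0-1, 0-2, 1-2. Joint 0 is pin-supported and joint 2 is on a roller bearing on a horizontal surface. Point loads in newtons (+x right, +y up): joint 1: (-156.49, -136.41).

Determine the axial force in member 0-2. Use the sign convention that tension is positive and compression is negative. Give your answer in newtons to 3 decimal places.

N=3 nodes, M=3 members, R=3 reactions → 2N=6, M+R=6
member 0 (0-1): L=7.4308, (cx,cy)=(0.6482,0.7614)
member 1 (0-2): L=9.5000, (cx,cy)=(1.0000,0.0000)
member 2 (1-2): L=7.3446, (cx,cy)=(0.6376,-0.7704)
solve A·x = −loads:
  F[0-1] = -210.7161 N (compression)
  F[0-2] = -19.8933 N (compression)
  F[1-2] = +31.1998 N (tension)
  Rx@0 = +156.4900 N
  Ry@0 = +160.4451 N
  Ry@2 = -24.0351 N

-19.893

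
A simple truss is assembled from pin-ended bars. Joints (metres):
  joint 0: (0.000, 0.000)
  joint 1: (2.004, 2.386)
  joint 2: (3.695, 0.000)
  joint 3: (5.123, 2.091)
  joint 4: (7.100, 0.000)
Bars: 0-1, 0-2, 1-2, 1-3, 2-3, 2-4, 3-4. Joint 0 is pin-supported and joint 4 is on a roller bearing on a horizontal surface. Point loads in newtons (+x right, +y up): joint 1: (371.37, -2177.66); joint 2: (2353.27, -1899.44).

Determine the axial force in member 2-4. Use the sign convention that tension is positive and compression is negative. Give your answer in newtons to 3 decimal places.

1633.757

N=5 nodes, M=7 members, R=3 reactions → 2N=10, M+R=10
member 0 (0-1): L=3.1159, (cx,cy)=(0.6431,0.7657)
member 1 (0-2): L=3.6950, (cx,cy)=(1.0000,0.0000)
member 2 (1-2): L=2.9245, (cx,cy)=(0.5782,-0.8159)
member 3 (1-3): L=3.1329, (cx,cy)=(0.9956,-0.0942)
member 4 (2-3): L=2.5321, (cx,cy)=(0.5640,0.8258)
member 5 (2-4): L=3.4050, (cx,cy)=(1.0000,0.0000)
member 6 (3-4): L=2.8776, (cx,cy)=(0.6870,-0.7266)
solve A·x = −loads:
  F[0-1] = -3067.7862 N (compression)
  F[0-2] = +4697.6773 N (tension)
  F[1-2] = +516.5786 N (tension)
  F[1-3] = -2654.9023 N (compression)
  F[2-3] = +1789.7479 N (tension)
  F[2-4] = +1633.7573 N (tension)
  F[3-4] = -2378.0297 N (compression)
  Rx@0 = -2724.6400 N
  Ry@0 = +2349.1352 N
  Ry@4 = +1727.9648 N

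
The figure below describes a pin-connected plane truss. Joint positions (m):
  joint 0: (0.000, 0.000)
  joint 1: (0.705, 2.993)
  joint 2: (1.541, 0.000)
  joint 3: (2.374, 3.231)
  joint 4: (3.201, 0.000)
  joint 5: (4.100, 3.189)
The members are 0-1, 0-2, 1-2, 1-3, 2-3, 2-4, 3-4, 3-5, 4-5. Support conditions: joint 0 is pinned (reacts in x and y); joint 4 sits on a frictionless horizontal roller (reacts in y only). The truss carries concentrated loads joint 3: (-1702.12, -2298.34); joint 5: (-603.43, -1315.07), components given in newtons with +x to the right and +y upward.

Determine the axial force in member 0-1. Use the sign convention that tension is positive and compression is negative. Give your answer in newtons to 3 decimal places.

N=6 nodes, M=9 members, R=3 reactions → 2N=12, M+R=12
member 0 (0-1): L=3.0749, (cx,cy)=(0.2293,0.9734)
member 1 (0-2): L=1.5410, (cx,cy)=(1.0000,0.0000)
member 2 (1-2): L=3.1076, (cx,cy)=(0.2690,-0.9631)
member 3 (1-3): L=1.6859, (cx,cy)=(0.9900,0.1412)
member 4 (2-3): L=3.3367, (cx,cy)=(0.2497,0.9683)
member 5 (2-4): L=1.6600, (cx,cy)=(1.0000,0.0000)
member 6 (3-4): L=3.3352, (cx,cy)=(0.2480,-0.9688)
member 7 (3-5): L=1.7265, (cx,cy)=(0.9997,-0.0243)
member 8 (4-5): L=3.3133, (cx,cy)=(0.2713,0.9625)
solve A·x = −loads:
  F[0-1] = -2613.3090 N (compression)
  F[0-2] = -1706.3837 N (compression)
  F[1-2] = +2454.5795 N (tension)
  F[1-3] = -1272.2416 N (compression)
  F[2-3] = -2441.3946 N (compression)
  F[2-4] = -436.5523 N (compression)
  F[3-4] = +259.0698 N (tension)
  F[3-5] = -231.1861 N (compression)
  F[4-5] = -1372.1694 N (compression)
  Rx@0 = +2305.5500 N
  Ry@0 = +2543.6949 N
  Ry@4 = +1069.7151 N

-2613.309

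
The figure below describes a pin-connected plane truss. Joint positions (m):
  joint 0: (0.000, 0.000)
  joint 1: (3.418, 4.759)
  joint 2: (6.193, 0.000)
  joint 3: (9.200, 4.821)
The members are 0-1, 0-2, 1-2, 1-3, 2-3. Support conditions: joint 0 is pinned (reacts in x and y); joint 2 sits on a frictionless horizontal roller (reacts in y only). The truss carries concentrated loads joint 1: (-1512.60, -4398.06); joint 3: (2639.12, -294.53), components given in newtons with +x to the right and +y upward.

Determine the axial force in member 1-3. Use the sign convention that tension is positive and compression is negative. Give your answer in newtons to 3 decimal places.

N=4 nodes, M=5 members, R=3 reactions → 2N=8, M+R=8
member 0 (0-1): L=5.8592, (cx,cy)=(0.5834,0.8122)
member 1 (0-2): L=6.1930, (cx,cy)=(1.0000,0.0000)
member 2 (1-2): L=5.5090, (cx,cy)=(0.5037,-0.8639)
member 3 (1-3): L=5.7823, (cx,cy)=(0.9999,0.0107)
member 4 (2-3): L=5.6819, (cx,cy)=(0.5292,0.8485)
solve A·x = −loads:
  F[0-1] = -1151.9165 N (compression)
  F[0-2] = +1798.4918 N (tension)
  F[1-2] = -3972.8194 N (compression)
  F[1-3] = +2841.9972 N (tension)
  F[2-3] = -383.0401 N (compression)
  Rx@0 = -1126.5200 N
  Ry@0 = +935.6097 N
  Ry@2 = +3756.9803 N

2841.997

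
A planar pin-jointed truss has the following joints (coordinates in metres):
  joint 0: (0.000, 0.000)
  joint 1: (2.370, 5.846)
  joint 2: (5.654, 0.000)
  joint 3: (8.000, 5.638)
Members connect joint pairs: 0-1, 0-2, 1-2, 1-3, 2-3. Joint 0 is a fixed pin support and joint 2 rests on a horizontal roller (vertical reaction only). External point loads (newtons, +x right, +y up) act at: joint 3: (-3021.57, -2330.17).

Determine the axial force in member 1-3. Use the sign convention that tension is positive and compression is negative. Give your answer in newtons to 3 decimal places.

-2022.286

N=4 nodes, M=5 members, R=3 reactions → 2N=8, M+R=8
member 0 (0-1): L=6.3081, (cx,cy)=(0.3757,0.9267)
member 1 (0-2): L=5.6540, (cx,cy)=(1.0000,0.0000)
member 2 (1-2): L=6.7052, (cx,cy)=(0.4898,-0.8719)
member 3 (1-3): L=5.6338, (cx,cy)=(0.9993,-0.0369)
member 4 (2-3): L=6.1066, (cx,cy)=(0.3842,0.9233)
solve A·x = −loads:
  F[0-1] = -2207.9218 N (compression)
  F[0-2] = -2192.0425 N (compression)
  F[1-2] = +2432.5514 N (tension)
  F[1-3] = -2022.2860 N (compression)
  F[2-3] = -2604.7158 N (compression)
  Rx@0 = +3021.5700 N
  Ry@0 = +2046.1678 N
  Ry@2 = +284.0022 N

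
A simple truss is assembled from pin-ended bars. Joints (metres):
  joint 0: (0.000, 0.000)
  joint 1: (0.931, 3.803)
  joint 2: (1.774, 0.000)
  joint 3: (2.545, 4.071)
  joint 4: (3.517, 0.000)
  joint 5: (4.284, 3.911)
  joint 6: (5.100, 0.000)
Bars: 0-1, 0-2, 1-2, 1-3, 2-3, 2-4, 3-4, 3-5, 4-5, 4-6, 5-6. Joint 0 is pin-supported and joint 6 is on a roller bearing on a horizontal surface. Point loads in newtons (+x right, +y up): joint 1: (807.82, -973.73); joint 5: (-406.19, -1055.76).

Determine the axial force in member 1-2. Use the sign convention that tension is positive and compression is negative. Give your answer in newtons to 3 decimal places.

-455.678

N=7 nodes, M=11 members, R=3 reactions → 2N=14, M+R=14
member 0 (0-1): L=3.9153, (cx,cy)=(0.2378,0.9713)
member 1 (0-2): L=1.7740, (cx,cy)=(1.0000,0.0000)
member 2 (1-2): L=3.8953, (cx,cy)=(0.2164,-0.9763)
member 3 (1-3): L=1.6361, (cx,cy)=(0.9865,0.1638)
member 4 (2-3): L=4.1434, (cx,cy)=(0.1861,0.9825)
member 5 (2-4): L=1.7430, (cx,cy)=(1.0000,0.0000)
member 6 (3-4): L=4.1854, (cx,cy)=(0.2322,-0.9727)
member 7 (3-5): L=1.7463, (cx,cy)=(0.9958,-0.0916)
member 8 (4-5): L=3.9855, (cx,cy)=(0.1924,0.9813)
member 9 (4-6): L=1.5830, (cx,cy)=(1.0000,0.0000)
member 10 (5-6): L=3.9952, (cx,cy)=(0.2042,-0.9789)
solve A·x = −loads:
  F[0-1] = -693.9128 N (compression)
  F[0-2] = +566.6321 N (tension)
  F[1-2] = -455.6785 N (compression)
  F[1-3] = -886.1767 N (compression)
  F[2-3] = +452.7879 N (tension)
  F[2-4] = +383.7619 N (tension)
  F[3-4] = -238.6638 N (compression)
  F[3-5] = -737.6285 N (compression)
  F[4-5] = +236.5607 N (tension)
  F[4-6] = +282.8105 N (tension)
  F[5-6] = -1384.6690 N (compression)
  Rx@0 = -401.6300 N
  Ry@0 = +674.0098 N
  Ry@6 = +1355.4802 N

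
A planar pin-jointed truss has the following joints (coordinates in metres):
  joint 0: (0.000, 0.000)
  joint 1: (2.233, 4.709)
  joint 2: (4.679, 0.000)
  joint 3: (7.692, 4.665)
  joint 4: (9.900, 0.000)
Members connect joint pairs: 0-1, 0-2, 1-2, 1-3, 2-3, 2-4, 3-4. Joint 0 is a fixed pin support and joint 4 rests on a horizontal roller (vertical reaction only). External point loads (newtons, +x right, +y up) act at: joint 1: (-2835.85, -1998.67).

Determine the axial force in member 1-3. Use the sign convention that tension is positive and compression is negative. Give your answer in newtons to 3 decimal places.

N=5 nodes, M=7 members, R=3 reactions → 2N=10, M+R=10
member 0 (0-1): L=5.2116, (cx,cy)=(0.4285,0.9036)
member 1 (0-2): L=4.6790, (cx,cy)=(1.0000,0.0000)
member 2 (1-2): L=5.3064, (cx,cy)=(0.4610,-0.8874)
member 3 (1-3): L=5.4592, (cx,cy)=(1.0000,-0.0081)
member 4 (2-3): L=5.5534, (cx,cy)=(0.5425,0.8400)
member 5 (2-4): L=5.2210, (cx,cy)=(1.0000,0.0000)
member 6 (3-4): L=5.1612, (cx,cy)=(0.4278,-0.9039)
solve A·x = −loads:
  F[0-1] = -3205.9363 N (compression)
  F[0-2] = -1462.2162 N (compression)
  F[1-2] = +1002.9261 N (tension)
  F[1-3] = +999.9447 N (tension)
  F[2-3] = -1059.5176 N (compression)
  F[2-4] = -425.0717 N (compression)
  F[3-4] = +993.5959 N (tension)
  Rx@0 = +2835.8500 N
  Ry@0 = +2896.7495 N
  Ry@4 = -898.0795 N

999.945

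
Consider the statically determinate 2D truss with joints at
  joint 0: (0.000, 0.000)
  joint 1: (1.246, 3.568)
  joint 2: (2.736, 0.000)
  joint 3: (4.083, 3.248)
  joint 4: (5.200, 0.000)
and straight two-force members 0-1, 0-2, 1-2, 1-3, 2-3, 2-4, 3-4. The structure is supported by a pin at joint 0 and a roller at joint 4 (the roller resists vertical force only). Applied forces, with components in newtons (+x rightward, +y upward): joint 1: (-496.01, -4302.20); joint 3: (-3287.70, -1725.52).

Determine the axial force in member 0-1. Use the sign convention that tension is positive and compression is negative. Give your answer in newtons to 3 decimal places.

-6393.325

N=5 nodes, M=7 members, R=3 reactions → 2N=10, M+R=10
member 0 (0-1): L=3.7793, (cx,cy)=(0.3297,0.9441)
member 1 (0-2): L=2.7360, (cx,cy)=(1.0000,0.0000)
member 2 (1-2): L=3.8666, (cx,cy)=(0.3853,-0.9228)
member 3 (1-3): L=2.8550, (cx,cy)=(0.9937,-0.1121)
member 4 (2-3): L=3.5162, (cx,cy)=(0.3831,0.9237)
member 5 (2-4): L=2.4640, (cx,cy)=(1.0000,0.0000)
member 6 (3-4): L=3.4347, (cx,cy)=(0.3252,-0.9456)
solve A·x = −loads:
  F[0-1] = -6393.3252 N (compression)
  F[0-2] = -1675.8926 N (compression)
  F[1-2] = +2178.3944 N (tension)
  F[1-3] = -2466.7954 N (compression)
  F[2-3] = -2176.1669 N (compression)
  F[2-4] = -2.8024 N (compression)
  F[3-4] = +8.6172 N (tension)
  Rx@0 = +3783.7100 N
  Ry@0 = +6035.8688 N
  Ry@4 = -8.1488 N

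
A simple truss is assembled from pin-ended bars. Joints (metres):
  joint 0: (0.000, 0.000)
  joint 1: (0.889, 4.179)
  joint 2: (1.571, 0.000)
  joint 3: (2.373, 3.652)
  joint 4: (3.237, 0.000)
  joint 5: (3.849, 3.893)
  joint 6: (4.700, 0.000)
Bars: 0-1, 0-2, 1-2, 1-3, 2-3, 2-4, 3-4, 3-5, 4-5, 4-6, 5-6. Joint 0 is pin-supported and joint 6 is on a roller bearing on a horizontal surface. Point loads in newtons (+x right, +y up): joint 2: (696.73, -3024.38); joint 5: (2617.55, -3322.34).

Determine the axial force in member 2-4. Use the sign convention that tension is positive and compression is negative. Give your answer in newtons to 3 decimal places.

N=7 nodes, M=11 members, R=3 reactions → 2N=14, M+R=14
member 0 (0-1): L=4.2725, (cx,cy)=(0.2081,0.9781)
member 1 (0-2): L=1.5710, (cx,cy)=(1.0000,0.0000)
member 2 (1-2): L=4.2343, (cx,cy)=(0.1611,-0.9869)
member 3 (1-3): L=1.5748, (cx,cy)=(0.9423,-0.3346)
member 4 (2-3): L=3.7390, (cx,cy)=(0.2145,0.9767)
member 5 (2-4): L=1.6660, (cx,cy)=(1.0000,0.0000)
member 6 (3-4): L=3.7528, (cx,cy)=(0.2302,-0.9731)
member 7 (3-5): L=1.4955, (cx,cy)=(0.9869,0.1611)
member 8 (4-5): L=3.9408, (cx,cy)=(0.1553,0.9879)
member 9 (4-6): L=1.4630, (cx,cy)=(1.0000,0.0000)
member 10 (5-6): L=3.9849, (cx,cy)=(0.2136,-0.9769)
solve A·x = −loads:
  F[0-1] = -456.9098 N (compression)
  F[0-2] = +3409.3512 N (tension)
  F[1-2] = +516.9922 N (tension)
  F[1-3] = -189.2527 N (compression)
  F[2-3] = +2574.0483 N (tension)
  F[2-4] = +2243.7721 N (tension)
  F[3-4] = -2489.7302 N (compression)
  F[3-5] = +959.5221 N (tension)
  F[4-5] = +2452.6040 N (tension)
  F[4-6] = +1289.6837 N (tension)
  F[5-6] = -6039.1265 N (compression)
  Rx@0 = -3314.2800 N
  Ry@0 = +446.9094 N
  Ry@6 = +5899.8106 N

2243.772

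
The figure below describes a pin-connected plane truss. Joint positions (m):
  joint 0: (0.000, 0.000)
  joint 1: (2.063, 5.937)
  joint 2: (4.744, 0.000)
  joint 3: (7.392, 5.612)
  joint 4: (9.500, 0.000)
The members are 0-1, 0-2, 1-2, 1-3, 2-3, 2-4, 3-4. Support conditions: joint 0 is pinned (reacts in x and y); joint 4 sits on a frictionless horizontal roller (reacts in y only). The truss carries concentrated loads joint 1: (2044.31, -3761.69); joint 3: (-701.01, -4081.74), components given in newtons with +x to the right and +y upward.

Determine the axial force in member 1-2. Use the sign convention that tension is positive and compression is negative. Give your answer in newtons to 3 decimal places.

N=5 nodes, M=7 members, R=3 reactions → 2N=10, M+R=10
member 0 (0-1): L=6.2852, (cx,cy)=(0.3282,0.9446)
member 1 (0-2): L=4.7440, (cx,cy)=(1.0000,0.0000)
member 2 (1-2): L=6.5143, (cx,cy)=(0.4116,-0.9114)
member 3 (1-3): L=5.3389, (cx,cy)=(0.9981,-0.0609)
member 4 (2-3): L=6.2054, (cx,cy)=(0.4267,0.9044)
member 5 (2-4): L=4.7560, (cx,cy)=(1.0000,0.0000)
member 6 (3-4): L=5.9948, (cx,cy)=(0.3516,-0.9361)
solve A·x = −loads:
  F[0-1] = -3162.2483 N (compression)
  F[0-2] = +2381.2466 N (tension)
  F[1-2] = -661.9324 N (compression)
  F[1-3] = -2815.0537 N (compression)
  F[2-3] = +667.0585 N (tension)
  F[2-4] = +1824.1704 N (tension)
  F[3-4] = -5187.6780 N (compression)
  Rx@0 = -1343.3000 N
  Ry@0 = +2987.0522 N
  Ry@4 = +4856.3778 N

-661.932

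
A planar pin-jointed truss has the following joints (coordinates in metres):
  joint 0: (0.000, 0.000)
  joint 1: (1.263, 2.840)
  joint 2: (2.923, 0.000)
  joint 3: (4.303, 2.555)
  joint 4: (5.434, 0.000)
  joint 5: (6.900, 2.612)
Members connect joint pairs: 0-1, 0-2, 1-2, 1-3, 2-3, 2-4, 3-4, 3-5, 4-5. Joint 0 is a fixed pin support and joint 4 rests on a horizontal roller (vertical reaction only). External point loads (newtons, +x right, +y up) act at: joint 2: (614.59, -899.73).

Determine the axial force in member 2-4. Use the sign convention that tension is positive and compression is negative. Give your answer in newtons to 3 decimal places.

214.236

N=6 nodes, M=9 members, R=3 reactions → 2N=12, M+R=12
member 0 (0-1): L=3.1082, (cx,cy)=(0.4063,0.9137)
member 1 (0-2): L=2.9230, (cx,cy)=(1.0000,0.0000)
member 2 (1-2): L=3.2896, (cx,cy)=(0.5046,-0.8633)
member 3 (1-3): L=3.0533, (cx,cy)=(0.9956,-0.0933)
member 4 (2-3): L=2.9039, (cx,cy)=(0.4752,0.8799)
member 5 (2-4): L=2.5110, (cx,cy)=(1.0000,0.0000)
member 6 (3-4): L=2.7941, (cx,cy)=(0.4048,-0.9144)
member 7 (3-5): L=2.5976, (cx,cy)=(0.9998,0.0219)
member 8 (4-5): L=2.9953, (cx,cy)=(0.4894,0.8720)
solve A·x = −loads:
  F[0-1] = -455.0161 N (compression)
  F[0-2] = +799.4846 N (tension)
  F[1-2] = +530.7296 N (tension)
  F[1-3] = -454.7001 N (compression)
  F[2-3] = +501.8186 N (tension)
  F[2-4] = +214.2363 N (tension)
  F[3-4] = -529.2706 N (compression)
  F[3-5] = -0.0000 N (tension)
  F[4-5] = +0.0000 N (tension)
  Rx@0 = -614.5900 N
  Ry@0 = +415.7567 N
  Ry@4 = +483.9733 N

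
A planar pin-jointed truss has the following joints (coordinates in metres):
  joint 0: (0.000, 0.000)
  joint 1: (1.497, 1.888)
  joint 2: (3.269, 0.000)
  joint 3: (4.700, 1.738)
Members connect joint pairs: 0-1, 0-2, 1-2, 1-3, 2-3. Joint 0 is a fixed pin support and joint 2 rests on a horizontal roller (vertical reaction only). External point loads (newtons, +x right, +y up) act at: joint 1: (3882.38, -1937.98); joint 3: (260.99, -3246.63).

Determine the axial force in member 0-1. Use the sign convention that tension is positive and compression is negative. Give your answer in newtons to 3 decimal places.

N=4 nodes, M=5 members, R=3 reactions → 2N=8, M+R=8
member 0 (0-1): L=2.4095, (cx,cy)=(0.6213,0.7836)
member 1 (0-2): L=3.2690, (cx,cy)=(1.0000,0.0000)
member 2 (1-2): L=2.5893, (cx,cy)=(0.6844,-0.7292)
member 3 (1-3): L=3.2065, (cx,cy)=(0.9989,-0.0468)
member 4 (2-3): L=2.2513, (cx,cy)=(0.6356,0.7720)
solve A·x = −loads:
  F[0-1] = +3511.7491 N (tension)
  F[0-2] = +1961.5270 N (tension)
  F[1-2] = -6613.1694 N (compression)
  F[1-3] = +2828.2958 N (tension)
  F[2-3] = -4034.1265 N (compression)
  Rx@0 = -4143.3700 N
  Ry@0 = -2751.7164 N
  Ry@2 = +7936.3264 N

3511.749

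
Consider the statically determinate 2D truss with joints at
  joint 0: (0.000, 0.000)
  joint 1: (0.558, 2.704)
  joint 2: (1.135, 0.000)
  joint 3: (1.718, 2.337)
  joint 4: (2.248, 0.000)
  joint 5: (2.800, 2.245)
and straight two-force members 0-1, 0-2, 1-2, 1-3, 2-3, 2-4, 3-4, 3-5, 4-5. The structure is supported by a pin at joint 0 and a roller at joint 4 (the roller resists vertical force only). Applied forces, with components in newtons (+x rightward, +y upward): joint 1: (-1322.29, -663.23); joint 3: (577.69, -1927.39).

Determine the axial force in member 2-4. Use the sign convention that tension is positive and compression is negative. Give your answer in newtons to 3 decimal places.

146.879

N=6 nodes, M=9 members, R=3 reactions → 2N=12, M+R=12
member 0 (0-1): L=2.7610, (cx,cy)=(0.2021,0.9794)
member 1 (0-2): L=1.1350, (cx,cy)=(1.0000,0.0000)
member 2 (1-2): L=2.7649, (cx,cy)=(0.2087,-0.9780)
member 3 (1-3): L=1.2167, (cx,cy)=(0.9534,-0.3016)
member 4 (2-3): L=2.4086, (cx,cy)=(0.2420,0.9703)
member 5 (2-4): L=1.1130, (cx,cy)=(1.0000,0.0000)
member 6 (3-4): L=2.3963, (cx,cy)=(0.2212,-0.9752)
member 7 (3-5): L=1.0859, (cx,cy)=(0.9964,-0.0847)
member 8 (4-5): L=2.3119, (cx,cy)=(0.2388,0.9711)
solve A·x = −loads:
  F[0-1] = -1983.9044 N (compression)
  F[0-2] = -343.6478 N (compression)
  F[1-2] = +1083.6509 N (tension)
  F[1-3] = +729.1549 N (tension)
  F[2-3] = -1092.2703 N (compression)
  F[2-4] = +146.8793 N (tension)
  F[3-4] = -664.1010 N (compression)
  F[3-5] = -0.0000 N (tension)
  F[4-5] = +0.0000 N (tension)
  Rx@0 = +744.6000 N
  Ry@0 = +1942.9653 N
  Ry@4 = +647.6547 N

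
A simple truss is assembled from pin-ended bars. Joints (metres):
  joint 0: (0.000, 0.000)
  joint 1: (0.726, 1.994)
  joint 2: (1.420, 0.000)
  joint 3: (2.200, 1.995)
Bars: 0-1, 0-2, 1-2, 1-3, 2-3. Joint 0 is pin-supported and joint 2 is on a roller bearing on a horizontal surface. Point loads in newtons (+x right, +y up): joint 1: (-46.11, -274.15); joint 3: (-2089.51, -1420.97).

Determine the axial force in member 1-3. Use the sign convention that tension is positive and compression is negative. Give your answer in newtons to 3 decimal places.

N=4 nodes, M=5 members, R=3 reactions → 2N=8, M+R=8
member 0 (0-1): L=2.1221, (cx,cy)=(0.3421,0.9397)
member 1 (0-2): L=1.4200, (cx,cy)=(1.0000,0.0000)
member 2 (1-2): L=2.1113, (cx,cy)=(0.3287,-0.9444)
member 3 (1-3): L=1.4740, (cx,cy)=(1.0000,0.0007)
member 4 (2-3): L=2.1421, (cx,cy)=(0.3641,0.9313)
solve A·x = −loads:
  F[0-1] = -2504.9774 N (compression)
  F[0-2] = -1278.6136 N (compression)
  F[1-2] = +2200.9245 N (tension)
  F[1-3] = -1534.3501 N (compression)
  F[2-3] = -1524.5988 N (compression)
  Rx@0 = +2135.6200 N
  Ry@0 = +2353.8164 N
  Ry@2 = -658.6964 N

-1534.350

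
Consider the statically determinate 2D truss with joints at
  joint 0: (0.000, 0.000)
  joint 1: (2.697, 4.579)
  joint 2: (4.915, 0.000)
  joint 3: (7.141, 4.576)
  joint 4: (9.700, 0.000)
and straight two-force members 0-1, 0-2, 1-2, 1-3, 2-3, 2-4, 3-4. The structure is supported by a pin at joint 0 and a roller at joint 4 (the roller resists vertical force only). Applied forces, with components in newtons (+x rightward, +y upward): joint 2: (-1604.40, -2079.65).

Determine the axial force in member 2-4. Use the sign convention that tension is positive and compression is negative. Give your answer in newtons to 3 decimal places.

N=5 nodes, M=7 members, R=3 reactions → 2N=10, M+R=10
member 0 (0-1): L=5.3142, (cx,cy)=(0.5075,0.8616)
member 1 (0-2): L=4.9150, (cx,cy)=(1.0000,0.0000)
member 2 (1-2): L=5.0879, (cx,cy)=(0.4359,-0.9000)
member 3 (1-3): L=4.4440, (cx,cy)=(1.0000,-0.0007)
member 4 (2-3): L=5.0887, (cx,cy)=(0.4374,0.8992)
member 5 (2-4): L=4.7850, (cx,cy)=(1.0000,0.0000)
member 6 (3-4): L=5.2429, (cx,cy)=(0.4881,-0.8728)
solve A·x = −loads:
  F[0-1] = -1190.6119 N (compression)
  F[0-2] = -1000.1582 N (compression)
  F[1-2] = +1140.7314 N (tension)
  F[1-3] = -1101.5278 N (compression)
  F[2-3] = +1170.9980 N (tension)
  F[2-4] = +589.2863 N (tension)
  F[3-4] = -1207.3401 N (compression)
  Rx@0 = +1604.4000 N
  Ry@0 = +1025.8892 N
  Ry@4 = +1053.7608 N

589.286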